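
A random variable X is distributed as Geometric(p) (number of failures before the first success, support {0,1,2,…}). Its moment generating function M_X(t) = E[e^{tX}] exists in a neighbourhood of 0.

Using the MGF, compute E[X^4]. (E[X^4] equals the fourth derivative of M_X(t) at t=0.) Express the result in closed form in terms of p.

M_X(t) = p/(-(1 - p)*e^(t) + 1)

E[X^4] = M^(4)(0) = 1 - 15/p + 50/p^2 - 60/p^3 + 24/p^4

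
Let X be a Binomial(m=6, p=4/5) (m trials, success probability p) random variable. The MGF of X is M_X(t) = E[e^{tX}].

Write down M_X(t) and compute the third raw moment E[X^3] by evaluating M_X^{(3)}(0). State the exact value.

M_X(t) = (4*e^(t)/5 + 1/5)^6
M′(t) = 24576*e^(6*t)/15625 + 6144*e^(5*t)/3125 + 3072*e^(4*t)/3125 + 768*e^(3*t)/3125 + 96*e^(2*t)/3125 + 24*e^(t)/15625
M′′(t) = 147456*e^(6*t)/15625 + 6144*e^(5*t)/625 + 12288*e^(4*t)/3125 + 2304*e^(3*t)/3125 + 192*e^(2*t)/3125 + 24*e^(t)/15625
M′′′(t) = 884736*e^(6*t)/15625 + 6144*e^(5*t)/125 + 49152*e^(4*t)/3125 + 6912*e^(3*t)/3125 + 384*e^(2*t)/3125 + 24*e^(t)/15625

E[X^3] = M′′′(0) = 3096/25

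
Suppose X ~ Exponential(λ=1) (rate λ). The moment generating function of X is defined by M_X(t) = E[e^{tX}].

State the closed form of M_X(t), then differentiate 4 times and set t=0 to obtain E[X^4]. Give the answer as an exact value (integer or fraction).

M_X(t) = 1/(1 - t)
D^4[M](t) = -24/(t^5 - 5*t^4 + 10*t^3 - 10*t^2 + 5*t - 1)

E[X^4] = D^4[M](0) = 24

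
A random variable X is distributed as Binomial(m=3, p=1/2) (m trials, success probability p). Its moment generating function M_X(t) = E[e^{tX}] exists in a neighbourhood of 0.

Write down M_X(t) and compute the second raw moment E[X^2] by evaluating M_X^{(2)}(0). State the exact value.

E[X^2] = D^2[M](0) = 3

M_X(t) = (e^(t)/2 + 1/2)^3
D^2[M](t) = 9*e^(3*t)/8 + 3*e^(2*t)/2 + 3*e^(t)/8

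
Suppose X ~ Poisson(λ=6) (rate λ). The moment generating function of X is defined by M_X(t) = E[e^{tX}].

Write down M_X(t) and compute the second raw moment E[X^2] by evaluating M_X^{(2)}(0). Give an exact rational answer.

E[X^2] = D^2[M](0) = 42

M_X(t) = e^(6*e^(t) - 6)
D^2[M](t) = (36*e^(2*t)*e^(6*e^(t)) + 6*e^(t)*e^(6*e^(t)))*e^(-6)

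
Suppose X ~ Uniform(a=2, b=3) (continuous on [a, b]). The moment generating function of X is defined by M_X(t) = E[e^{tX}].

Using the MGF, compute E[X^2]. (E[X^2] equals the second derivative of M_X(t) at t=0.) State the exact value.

M_X(t) = (e^(3*t) - e^(2*t))/t
M^(2)(t) = (9*t^2*e^(3*t) - 4*t^2*e^(2*t) - 6*t*e^(3*t) + 4*t*e^(2*t) + 2*e^(3*t) - 2*e^(2*t))/t^3

E[X^2] = M^(2)(0) = 19/3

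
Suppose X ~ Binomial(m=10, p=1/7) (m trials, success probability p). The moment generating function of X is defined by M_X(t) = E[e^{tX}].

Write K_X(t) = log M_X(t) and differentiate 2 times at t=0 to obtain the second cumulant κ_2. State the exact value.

M_X(t) = (e^(t)/7 + 6/7)^10
K_X(t) = log M_X(t) = 10*log(e^(t)/7 + 6/7)
dK/dt = 10*e^(t)/(e^(t) + 6)
d^2K/dt^2 = 60*e^(t)/(e^(2*t) + 12*e^(t) + 36)

κ_2 = d^2K/dt^2 |_{t=0} = 60/49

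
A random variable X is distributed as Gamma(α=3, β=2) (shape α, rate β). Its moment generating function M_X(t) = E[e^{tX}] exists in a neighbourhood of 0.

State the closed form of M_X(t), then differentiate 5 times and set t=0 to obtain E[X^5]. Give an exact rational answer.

M_X(t) = 8/(2 - t)^3
M^(5)(t) = 20160/(t^8 - 16*t^7 + 112*t^6 - 448*t^5 + 1120*t^4 - 1792*t^3 + 1792*t^2 - 1024*t + 256)

E[X^5] = M^(5)(0) = 315/4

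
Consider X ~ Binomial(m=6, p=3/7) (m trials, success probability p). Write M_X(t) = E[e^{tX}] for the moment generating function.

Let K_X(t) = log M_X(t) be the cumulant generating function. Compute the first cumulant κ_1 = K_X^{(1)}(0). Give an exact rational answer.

κ_1 = K^(1)(0) = 18/7

M_X(t) = (3*e^(t)/7 + 4/7)^6
K_X(t) = log M_X(t) = 6*log(3*e^(t)/7 + 4/7)
K^(1)(t) = 18*e^(t)/(3*e^(t) + 4)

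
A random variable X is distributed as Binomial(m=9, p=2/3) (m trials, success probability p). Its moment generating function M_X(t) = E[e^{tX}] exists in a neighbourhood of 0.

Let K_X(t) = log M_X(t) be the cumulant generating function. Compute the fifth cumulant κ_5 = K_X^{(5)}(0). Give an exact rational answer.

κ_5 = K′′′′′(0) = 10/9

M_X(t) = (2*e^(t)/3 + 1/3)^9
K_X(t) = log M_X(t) = 9*log(2*e^(t)/3 + 1/3)
K′(t) = 18*e^(t)/(2*e^(t) + 1)
K′′(t) = 18*e^(t)/(4*e^(2*t) + 4*e^(t) + 1)
K′′′(t) = (-36*e^(2*t) + 18*e^(t))/(8*e^(3*t) + 12*e^(2*t) + 6*e^(t) + 1)
K′′′′(t) = (72*e^(3*t) - 144*e^(2*t) + 18*e^(t))/(16*e^(4*t) + 32*e^(3*t) + 24*e^(2*t) + 8*e^(t) + 1)
K′′′′′(t) = (-144*e^(4*t) + 792*e^(3*t) - 396*e^(2*t) + 18*e^(t))/(32*e^(5*t) + 80*e^(4*t) + 80*e^(3*t) + 40*e^(2*t) + 10*e^(t) + 1)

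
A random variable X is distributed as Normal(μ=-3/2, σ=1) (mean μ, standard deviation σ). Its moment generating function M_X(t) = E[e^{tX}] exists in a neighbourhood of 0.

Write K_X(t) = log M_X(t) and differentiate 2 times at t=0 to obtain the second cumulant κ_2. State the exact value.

κ_2 = D^2[K](0) = 1

M_X(t) = e^(t^2/2 - 3*t/2)
K_X(t) = log M_X(t) = t^2/2 - 3*t/2
D^2[K](t) = 1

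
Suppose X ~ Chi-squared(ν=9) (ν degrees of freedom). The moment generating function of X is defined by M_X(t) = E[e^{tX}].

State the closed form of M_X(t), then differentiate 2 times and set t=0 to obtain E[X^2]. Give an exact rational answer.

M_X(t) = (1 - 2*t)^(-9/2)
M^(2)(t) = 99/(64*t^6*√(1 - 2*t) - 192*t^5*√(1 - 2*t) + 240*t^4*√(1 - 2*t) - 160*t^3*√(1 - 2*t) + 60*t^2*√(1 - 2*t) - 12*t*√(1 - 2*t) + √(1 - 2*t))

E[X^2] = M^(2)(0) = 99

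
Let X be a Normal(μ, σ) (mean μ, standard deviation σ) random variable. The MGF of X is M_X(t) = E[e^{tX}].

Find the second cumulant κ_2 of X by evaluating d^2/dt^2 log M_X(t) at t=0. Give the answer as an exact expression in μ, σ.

M_X(t) = e^(μ*t + σ^2*t^2/2)
K_X(t) = log M_X(t) = μ*t + σ^2*t^2/2
K^(2)(t) = σ^2

κ_2 = K^(2)(0) = σ^2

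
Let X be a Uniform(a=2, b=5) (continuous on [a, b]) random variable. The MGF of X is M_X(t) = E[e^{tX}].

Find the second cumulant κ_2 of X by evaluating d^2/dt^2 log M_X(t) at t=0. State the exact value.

κ_2 = D^2[K](0) = 3/4

M_X(t) = (e^(5*t) - e^(2*t))/(3*t)
K_X(t) = log M_X(t) = -log(t) + log(e^(5*t) - e^(2*t)) - log(3)
D^2[K](t) = (-9*t^2*e^(3*t) + e^(6*t) - 2*e^(3*t) + 1)/(t^2*e^(6*t) - 2*t^2*e^(3*t) + t^2)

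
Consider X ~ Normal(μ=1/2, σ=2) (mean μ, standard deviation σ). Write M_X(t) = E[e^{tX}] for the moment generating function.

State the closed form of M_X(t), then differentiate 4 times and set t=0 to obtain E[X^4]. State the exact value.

M_X(t) = e^(2*t^2 + t/2)
D^4[M](t) = 256*t^4*e^(t/2)*e^(2*t^2) + 128*t^3*e^(t/2)*e^(2*t^2) + 408*t^2*e^(t/2)*e^(2*t^2) + 98*t*e^(t/2)*e^(2*t^2) + 865*e^(t/2)*e^(2*t^2)/16

E[X^4] = D^4[M](0) = 865/16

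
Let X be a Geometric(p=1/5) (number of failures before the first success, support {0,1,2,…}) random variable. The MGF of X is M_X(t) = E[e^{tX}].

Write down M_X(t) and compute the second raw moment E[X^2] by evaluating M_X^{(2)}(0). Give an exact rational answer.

M_X(t) = 1/(5*(1 - 4*e^(t)/5))
D^2[M](t) = (-16*e^(2*t) - 20*e^(t))/(64*e^(3*t) - 240*e^(2*t) + 300*e^(t) - 125)

E[X^2] = D^2[M](0) = 36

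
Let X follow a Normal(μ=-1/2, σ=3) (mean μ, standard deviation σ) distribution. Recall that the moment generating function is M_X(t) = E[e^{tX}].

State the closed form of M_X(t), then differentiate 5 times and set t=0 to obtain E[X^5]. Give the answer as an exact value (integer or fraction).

M_X(t) = e^(9*t^2/2 - t/2)
M′(t) = 9*t*e^(-t/2)*e^(9*t^2/2) - e^(-t/2)*e^(9*t^2/2)/2
M′′(t) = (324*t^2*e^(9*t^2/2) - 36*t*e^(9*t^2/2) + 37*e^(9*t^2/2))*e^(-t/2)/4
M′′′(t) = (5832*t^3*e^(9*t^2/2) - 972*t^2*e^(9*t^2/2) + 1998*t*e^(9*t^2/2) - 109*e^(9*t^2/2))*e^(-t/2)/8
M′′′′(t) = (104976*t^4*e^(9*t^2/2) - 23328*t^3*e^(9*t^2/2) + 71928*t^2*e^(9*t^2/2) - 7848*t*e^(9*t^2/2) + 4105*e^(9*t^2/2))*e^(-t/2)/16
M′′′′′(t) = (1889568*t^5*e^(9*t^2/2) - 524880*t^4*e^(9*t^2/2) + 2157840*t^3*e^(9*t^2/2) - 353160*t^2*e^(9*t^2/2) + 369450*t*e^(9*t^2/2) - 19801*e^(9*t^2/2))*e^(-t/2)/32

E[X^5] = M′′′′′(0) = -19801/32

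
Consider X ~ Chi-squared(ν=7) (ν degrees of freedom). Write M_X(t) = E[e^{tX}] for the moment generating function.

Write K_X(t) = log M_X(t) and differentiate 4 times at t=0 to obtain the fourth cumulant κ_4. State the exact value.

κ_4 = d^4K/dt^4 |_{t=0} = 336

M_X(t) = (1 - 2*t)^(-7/2)
K_X(t) = log M_X(t) = -7*log(1 - 2*t)/2
dK/dt = -7/(2*t - 1)
d^2K/dt^2 = 14/(4*t^2 - 4*t + 1)
d^3K/dt^3 = -56/(8*t^3 - 12*t^2 + 6*t - 1)
d^4K/dt^4 = 336/(16*t^4 - 32*t^3 + 24*t^2 - 8*t + 1)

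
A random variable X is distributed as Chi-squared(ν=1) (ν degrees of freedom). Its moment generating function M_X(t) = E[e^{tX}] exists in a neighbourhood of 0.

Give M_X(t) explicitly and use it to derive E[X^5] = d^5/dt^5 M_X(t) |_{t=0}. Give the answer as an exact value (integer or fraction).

E[X^5] = M′′′′′(0) = 945

M_X(t) = 1/√(1 - 2*t)
M′(t) = -1/(2*t*√(1 - 2*t) - √(1 - 2*t))
M′′(t) = 3/(4*t^2*√(1 - 2*t) - 4*t*√(1 - 2*t) + √(1 - 2*t))
M′′′(t) = -15/(8*t^3*√(1 - 2*t) - 12*t^2*√(1 - 2*t) + 6*t*√(1 - 2*t) - √(1 - 2*t))
M′′′′(t) = 105/(16*t^4*√(1 - 2*t) - 32*t^3*√(1 - 2*t) + 24*t^2*√(1 - 2*t) - 8*t*√(1 - 2*t) + √(1 - 2*t))
M′′′′′(t) = -945/(32*t^5*√(1 - 2*t) - 80*t^4*√(1 - 2*t) + 80*t^3*√(1 - 2*t) - 40*t^2*√(1 - 2*t) + 10*t*√(1 - 2*t) - √(1 - 2*t))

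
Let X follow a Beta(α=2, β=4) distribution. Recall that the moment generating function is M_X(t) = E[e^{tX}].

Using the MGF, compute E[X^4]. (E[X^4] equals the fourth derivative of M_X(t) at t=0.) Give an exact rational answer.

E[X^4] = M^(4)(0) = 5/126

M_X(t) = ₁F₁(2; 6; t)
M^(4)(t) = 5*₁F₁(6; 10; t)/126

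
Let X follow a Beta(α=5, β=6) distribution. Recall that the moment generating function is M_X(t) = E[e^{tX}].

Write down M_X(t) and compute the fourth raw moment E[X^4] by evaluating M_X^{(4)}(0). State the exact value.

M_X(t) = ₁F₁(5; 11; t)
D^4[M](t) = 10*₁F₁(9; 15; t)/143

E[X^4] = D^4[M](0) = 10/143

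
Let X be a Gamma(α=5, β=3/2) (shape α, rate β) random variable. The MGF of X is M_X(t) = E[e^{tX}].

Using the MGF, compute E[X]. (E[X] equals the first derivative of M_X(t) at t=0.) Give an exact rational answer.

E[X] = dM/dt |_{t=0} = 10/3

M_X(t) = 243/(32*(3/2 - t)^5)
dM/dt = 2430/(64*t^6 - 576*t^5 + 2160*t^4 - 4320*t^3 + 4860*t^2 - 2916*t + 729)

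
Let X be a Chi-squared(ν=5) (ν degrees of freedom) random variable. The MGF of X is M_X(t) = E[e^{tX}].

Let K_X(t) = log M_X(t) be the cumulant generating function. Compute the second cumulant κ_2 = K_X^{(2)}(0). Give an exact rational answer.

M_X(t) = (1 - 2*t)^(-5/2)
K_X(t) = log M_X(t) = -5*log(1 - 2*t)/2
K^(2)(t) = 10/(4*t^2 - 4*t + 1)

κ_2 = K^(2)(0) = 10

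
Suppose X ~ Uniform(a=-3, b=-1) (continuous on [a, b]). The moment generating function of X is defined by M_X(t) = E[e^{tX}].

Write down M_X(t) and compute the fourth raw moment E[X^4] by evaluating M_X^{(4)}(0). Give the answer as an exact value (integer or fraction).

M_X(t) = (e^(-t) - e^(-3*t))/(2*t)
M′(t) = (-t*e^(2*t) + 3*t - e^(2*t) + 1)*e^(-3*t)/(2*t^2)
M′′(t) = (t^2*e^(2*t) - 9*t^2 + 2*t*e^(2*t) - 6*t + 2*e^(2*t) - 2)*e^(-3*t)/(2*t^3)
M′′′(t) = (-t^3*e^(2*t) + 27*t^3 - 3*t^2*e^(2*t) + 27*t^2 - 6*t*e^(2*t) + 18*t - 6*e^(2*t) + 6)*e^(-3*t)/(2*t^4)
M′′′′(t) = (t^4*e^(2*t) - 81*t^4 + 4*t^3*e^(2*t) - 108*t^3 + 12*t^2*e^(2*t) - 108*t^2 + 24*t*e^(2*t) - 72*t + 24*e^(2*t) - 24)*e^(-3*t)/(2*t^5)

E[X^4] = M′′′′(0) = 121/5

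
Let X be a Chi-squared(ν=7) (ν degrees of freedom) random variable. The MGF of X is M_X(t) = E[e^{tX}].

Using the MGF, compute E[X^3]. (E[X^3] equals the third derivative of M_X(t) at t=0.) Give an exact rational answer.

E[X^3] = M′′′(0) = 693

M_X(t) = (1 - 2*t)^(-7/2)
M′(t) = 7/(16*t^4*√(1 - 2*t) - 32*t^3*√(1 - 2*t) + 24*t^2*√(1 - 2*t) - 8*t*√(1 - 2*t) + √(1 - 2*t))
M′′(t) = -63/(32*t^5*√(1 - 2*t) - 80*t^4*√(1 - 2*t) + 80*t^3*√(1 - 2*t) - 40*t^2*√(1 - 2*t) + 10*t*√(1 - 2*t) - √(1 - 2*t))
M′′′(t) = 693/(64*t^6*√(1 - 2*t) - 192*t^5*√(1 - 2*t) + 240*t^4*√(1 - 2*t) - 160*t^3*√(1 - 2*t) + 60*t^2*√(1 - 2*t) - 12*t*√(1 - 2*t) + √(1 - 2*t))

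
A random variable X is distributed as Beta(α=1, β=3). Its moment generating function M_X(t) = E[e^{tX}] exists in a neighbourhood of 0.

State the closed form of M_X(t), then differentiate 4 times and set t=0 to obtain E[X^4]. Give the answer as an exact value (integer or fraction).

E[X^4] = D^4[M](0) = 1/35

M_X(t) = ₁F₁(1; 4; t)
D^4[M](t) = ₁F₁(5; 8; t)/35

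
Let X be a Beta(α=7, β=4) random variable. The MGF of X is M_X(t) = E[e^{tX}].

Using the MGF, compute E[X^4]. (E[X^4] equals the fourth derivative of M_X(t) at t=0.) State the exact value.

M_X(t) = ₁F₁(7; 11; t)
D^4[M](t) = 30*₁F₁(11; 15; t)/143

E[X^4] = D^4[M](0) = 30/143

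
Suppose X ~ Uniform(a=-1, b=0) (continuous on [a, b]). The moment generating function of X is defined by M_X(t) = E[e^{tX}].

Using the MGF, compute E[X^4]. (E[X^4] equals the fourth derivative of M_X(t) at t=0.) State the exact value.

E[X^4] = M^(4)(0) = 1/5

M_X(t) = (1 - e^(-t))/t
M^(4)(t) = (-t^4 - 4*t^3 - 12*t^2 - 24*t + 24*e^(t) - 24)*e^(-t)/t^5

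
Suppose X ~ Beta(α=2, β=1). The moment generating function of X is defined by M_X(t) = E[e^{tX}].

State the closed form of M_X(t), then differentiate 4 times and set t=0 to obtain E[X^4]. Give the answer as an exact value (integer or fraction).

E[X^4] = D^4[M](0) = 1/3

M_X(t) = ₁F₁(2; 3; t)
D^4[M](t) = ₁F₁(6; 7; t)/3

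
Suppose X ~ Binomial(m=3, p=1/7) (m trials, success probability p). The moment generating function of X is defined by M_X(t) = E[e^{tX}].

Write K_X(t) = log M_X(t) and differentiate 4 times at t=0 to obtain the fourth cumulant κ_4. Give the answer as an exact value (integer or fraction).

κ_4 = D^4[K](0) = 234/2401

M_X(t) = (e^(t)/7 + 6/7)^3
K_X(t) = log M_X(t) = 3*log(e^(t)/7 + 6/7)
D^4[K](t) = (18*e^(3*t) - 432*e^(2*t) + 648*e^(t))/(e^(4*t) + 24*e^(3*t) + 216*e^(2*t) + 864*e^(t) + 1296)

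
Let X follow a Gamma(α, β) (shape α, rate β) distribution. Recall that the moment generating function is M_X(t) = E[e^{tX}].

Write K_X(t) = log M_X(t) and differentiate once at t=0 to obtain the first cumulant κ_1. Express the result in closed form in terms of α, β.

κ_1 = K^(1)(0) = α/β

M_X(t) = (β/(β - t))^α
K_X(t) = log M_X(t) = α*(log(β) - log(β - t))
K^(1)(t) = -α/(-β + t)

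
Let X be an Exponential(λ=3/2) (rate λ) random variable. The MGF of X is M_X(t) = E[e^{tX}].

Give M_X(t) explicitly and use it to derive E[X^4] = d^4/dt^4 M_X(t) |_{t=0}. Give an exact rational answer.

M_X(t) = 3/(2*(3/2 - t))
dM/dt = 6/(4*t^2 - 12*t + 9)
d^2M/dt^2 = -24/(8*t^3 - 36*t^2 + 54*t - 27)
d^3M/dt^3 = 144/(16*t^4 - 96*t^3 + 216*t^2 - 216*t + 81)
d^4M/dt^4 = -1152/(32*t^5 - 240*t^4 + 720*t^3 - 1080*t^2 + 810*t - 243)

E[X^4] = d^4M/dt^4 |_{t=0} = 128/27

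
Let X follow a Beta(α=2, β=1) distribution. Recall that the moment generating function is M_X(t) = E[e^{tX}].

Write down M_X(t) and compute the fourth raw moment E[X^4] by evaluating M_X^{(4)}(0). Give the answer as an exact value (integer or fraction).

M_X(t) = ₁F₁(2; 3; t)
M^(4)(t) = ₁F₁(6; 7; t)/3

E[X^4] = M^(4)(0) = 1/3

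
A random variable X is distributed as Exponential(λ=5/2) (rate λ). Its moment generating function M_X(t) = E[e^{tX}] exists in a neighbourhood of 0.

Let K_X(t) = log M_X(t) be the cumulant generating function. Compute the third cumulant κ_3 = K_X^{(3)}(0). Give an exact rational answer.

M_X(t) = 5/(2*(5/2 - t))
K_X(t) = log M_X(t) = -log(5/2 - t) - log(2) + log(5)
D^3[K](t) = -16/(8*t^3 - 60*t^2 + 150*t - 125)

κ_3 = D^3[K](0) = 16/125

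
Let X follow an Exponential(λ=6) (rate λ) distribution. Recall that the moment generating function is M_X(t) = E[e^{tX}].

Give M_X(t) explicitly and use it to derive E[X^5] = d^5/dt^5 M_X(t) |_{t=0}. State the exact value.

E[X^5] = M′′′′′(0) = 5/324

M_X(t) = 6/(6 - t)
M′(t) = 6/(t^2 - 12*t + 36)
M′′(t) = -12/(t^3 - 18*t^2 + 108*t - 216)
M′′′(t) = 36/(t^4 - 24*t^3 + 216*t^2 - 864*t + 1296)
M′′′′(t) = -144/(t^5 - 30*t^4 + 360*t^3 - 2160*t^2 + 6480*t - 7776)
M′′′′′(t) = 720/(t^6 - 36*t^5 + 540*t^4 - 4320*t^3 + 19440*t^2 - 46656*t + 46656)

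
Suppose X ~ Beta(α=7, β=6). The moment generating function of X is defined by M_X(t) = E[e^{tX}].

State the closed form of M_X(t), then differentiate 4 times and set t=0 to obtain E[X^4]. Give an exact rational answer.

E[X^4] = M′′′′(0) = 3/26

M_X(t) = ₁F₁(7; 13; t)
M′(t) = 7*₁F₁(8; 14; t)/13
M′′(t) = 4*₁F₁(9; 15; t)/13
M′′′(t) = 12*₁F₁(10; 16; t)/65
M′′′′(t) = 3*₁F₁(11; 17; t)/26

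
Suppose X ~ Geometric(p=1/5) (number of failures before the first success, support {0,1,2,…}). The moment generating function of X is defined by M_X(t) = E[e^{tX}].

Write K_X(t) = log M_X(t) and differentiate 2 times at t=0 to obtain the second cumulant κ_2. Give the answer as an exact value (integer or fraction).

M_X(t) = 1/(5*(1 - 4*e^(t)/5))
K_X(t) = log M_X(t) = -log(1 - 4*e^(t)/5) - log(5)
K′(t) = -4*e^(t)/(4*e^(t) - 5)
K′′(t) = 20*e^(t)/(16*e^(2*t) - 40*e^(t) + 25)

κ_2 = K′′(0) = 20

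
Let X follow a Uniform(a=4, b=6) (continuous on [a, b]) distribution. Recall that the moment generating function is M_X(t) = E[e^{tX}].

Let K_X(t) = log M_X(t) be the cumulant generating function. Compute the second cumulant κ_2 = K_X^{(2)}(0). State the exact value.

κ_2 = d^2K/dt^2 |_{t=0} = 1/3

M_X(t) = (e^(6*t) - e^(4*t))/(2*t)
K_X(t) = log M_X(t) = -log(t) + log(e^(6*t) - e^(4*t)) - log(2)
dK/dt = (6*t*e^(2*t) - 4*t - e^(2*t) + 1)/(t*e^(2*t) - t)
d^2K/dt^2 = (-4*t^2*e^(2*t) + e^(4*t) - 2*e^(2*t) + 1)/(t^2*e^(4*t) - 2*t^2*e^(2*t) + t^2)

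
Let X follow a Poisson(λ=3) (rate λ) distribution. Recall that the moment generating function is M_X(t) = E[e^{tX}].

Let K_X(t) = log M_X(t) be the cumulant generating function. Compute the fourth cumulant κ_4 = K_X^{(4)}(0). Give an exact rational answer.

κ_4 = D^4[K](0) = 3

M_X(t) = e^(3*e^(t) - 3)
K_X(t) = log M_X(t) = 3*e^(t) - 3
D^4[K](t) = 3*e^(t)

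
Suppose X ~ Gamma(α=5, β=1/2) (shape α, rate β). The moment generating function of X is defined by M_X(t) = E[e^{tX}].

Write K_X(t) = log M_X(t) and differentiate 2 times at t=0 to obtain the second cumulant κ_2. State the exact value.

κ_2 = K^(2)(0) = 20

M_X(t) = 1/(32*(1/2 - t)^5)
K_X(t) = log M_X(t) = -5*log(1/2 - t) - 5*log(2)
K^(2)(t) = 20/(4*t^2 - 4*t + 1)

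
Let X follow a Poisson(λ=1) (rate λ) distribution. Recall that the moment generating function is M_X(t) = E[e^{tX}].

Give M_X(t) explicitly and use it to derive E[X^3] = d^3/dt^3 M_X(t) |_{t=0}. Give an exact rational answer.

M_X(t) = e^(e^(t) - 1)
M^(3)(t) = (e^(3*t)*e^(e^(t)) + 3*e^(2*t)*e^(e^(t)) + e^(t)*e^(e^(t)))*e^(-1)

E[X^3] = M^(3)(0) = 5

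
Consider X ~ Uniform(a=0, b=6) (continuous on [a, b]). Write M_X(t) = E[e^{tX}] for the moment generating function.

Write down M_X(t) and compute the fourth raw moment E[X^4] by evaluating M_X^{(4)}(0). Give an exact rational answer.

E[X^4] = M^(4)(0) = 1296/5

M_X(t) = (e^(6*t) - 1)/(6*t)
M^(4)(t) = (216*t^4*e^(6*t) - 144*t^3*e^(6*t) + 72*t^2*e^(6*t) - 24*t*e^(6*t) + 4*e^(6*t) - 4)/t^5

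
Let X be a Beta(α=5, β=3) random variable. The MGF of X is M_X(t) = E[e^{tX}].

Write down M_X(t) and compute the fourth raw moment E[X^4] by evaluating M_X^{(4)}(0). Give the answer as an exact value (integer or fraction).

E[X^4] = M′′′′(0) = 7/33

M_X(t) = ₁F₁(5; 8; t)
M′(t) = 5*₁F₁(6; 9; t)/8
M′′(t) = 5*₁F₁(7; 10; t)/12
M′′′(t) = 7*₁F₁(8; 11; t)/24
M′′′′(t) = 7*₁F₁(9; 12; t)/33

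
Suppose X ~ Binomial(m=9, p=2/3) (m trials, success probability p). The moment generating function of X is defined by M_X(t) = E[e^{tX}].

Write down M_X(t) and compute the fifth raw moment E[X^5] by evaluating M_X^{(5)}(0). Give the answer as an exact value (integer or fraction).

E[X^5] = M′′′′′(0) = 109654/9

M_X(t) = (2*e^(t)/3 + 1/3)^9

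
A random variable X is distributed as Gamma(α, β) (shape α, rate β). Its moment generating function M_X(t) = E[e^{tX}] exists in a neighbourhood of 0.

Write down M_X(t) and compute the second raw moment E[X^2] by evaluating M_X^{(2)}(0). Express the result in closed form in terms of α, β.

E[X^2] = D^2[M](0) = α*(α + 1)/β^2

M_X(t) = (β/(β - t))^α
D^2[M](t) = (α^2*β^α*(1/(β - t))^α + α*β^α*(1/(β - t))^α)/(β^2 - 2*β*t + t^2)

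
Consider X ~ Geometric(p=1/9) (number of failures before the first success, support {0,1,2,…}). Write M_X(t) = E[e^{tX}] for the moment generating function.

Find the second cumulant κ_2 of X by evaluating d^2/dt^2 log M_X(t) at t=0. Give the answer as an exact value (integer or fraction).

M_X(t) = 1/(9*(1 - 8*e^(t)/9))
K_X(t) = log M_X(t) = -log(1 - 8*e^(t)/9) - 2*log(3)
dK/dt = -8*e^(t)/(8*e^(t) - 9)
d^2K/dt^2 = 72*e^(t)/(64*e^(2*t) - 144*e^(t) + 81)

κ_2 = d^2K/dt^2 |_{t=0} = 72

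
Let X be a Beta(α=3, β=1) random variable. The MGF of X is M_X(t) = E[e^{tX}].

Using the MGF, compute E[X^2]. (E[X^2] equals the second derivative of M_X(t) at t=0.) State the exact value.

E[X^2] = D^2[M](0) = 3/5

M_X(t) = ₁F₁(3; 4; t)
D^2[M](t) = 3*₁F₁(5; 6; t)/5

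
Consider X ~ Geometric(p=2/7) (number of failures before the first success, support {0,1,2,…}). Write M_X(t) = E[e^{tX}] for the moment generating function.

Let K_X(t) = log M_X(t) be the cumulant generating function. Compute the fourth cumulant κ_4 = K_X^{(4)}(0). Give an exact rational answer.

M_X(t) = 2/(7*(1 - 5*e^(t)/7))
K_X(t) = log M_X(t) = -log(1 - 5*e^(t)/7) - log(7) + log(2)
K^(4)(t) = (875*e^(3*t) + 4900*e^(2*t) + 1715*e^(t))/(625*e^(4*t) - 3500*e^(3*t) + 7350*e^(2*t) - 6860*e^(t) + 2401)

κ_4 = K^(4)(0) = 3745/8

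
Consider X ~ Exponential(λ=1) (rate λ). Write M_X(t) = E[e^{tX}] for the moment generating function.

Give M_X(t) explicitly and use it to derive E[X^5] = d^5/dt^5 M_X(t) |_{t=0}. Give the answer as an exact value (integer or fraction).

E[X^5] = D^5[M](0) = 120

M_X(t) = 1/(1 - t)
D^5[M](t) = 120/(t^6 - 6*t^5 + 15*t^4 - 20*t^3 + 15*t^2 - 6*t + 1)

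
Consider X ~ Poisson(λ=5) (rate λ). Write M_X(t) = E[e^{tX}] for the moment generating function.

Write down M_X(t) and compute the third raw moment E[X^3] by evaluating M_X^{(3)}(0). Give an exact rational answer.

M_X(t) = e^(5*e^(t) - 5)
M′(t) = 5*e^(-5)*e^(t)*e^(5*e^(t))
M′′(t) = (25*e^(2*t)*e^(5*e^(t)) + 5*e^(t)*e^(5*e^(t)))*e^(-5)
M′′′(t) = (125*e^(3*t)*e^(5*e^(t)) + 75*e^(2*t)*e^(5*e^(t)) + 5*e^(t)*e^(5*e^(t)))*e^(-5)

E[X^3] = M′′′(0) = 205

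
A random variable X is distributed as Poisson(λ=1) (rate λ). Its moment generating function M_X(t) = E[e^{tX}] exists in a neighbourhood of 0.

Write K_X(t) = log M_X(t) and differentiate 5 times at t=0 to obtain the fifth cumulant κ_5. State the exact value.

κ_5 = K′′′′′(0) = 1

M_X(t) = e^(e^(t) - 1)
K_X(t) = log M_X(t) = e^(t) - 1
K′(t) = e^(t)
K′′(t) = e^(t)
K′′′(t) = e^(t)
K′′′′(t) = e^(t)
K′′′′′(t) = e^(t)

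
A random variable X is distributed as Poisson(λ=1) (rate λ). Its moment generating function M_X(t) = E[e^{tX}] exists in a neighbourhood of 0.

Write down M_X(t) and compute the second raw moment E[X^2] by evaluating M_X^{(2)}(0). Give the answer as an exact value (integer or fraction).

E[X^2] = M^(2)(0) = 2

M_X(t) = e^(e^(t) - 1)
M^(2)(t) = (e^(2*t)*e^(e^(t)) + e^(t)*e^(e^(t)))*e^(-1)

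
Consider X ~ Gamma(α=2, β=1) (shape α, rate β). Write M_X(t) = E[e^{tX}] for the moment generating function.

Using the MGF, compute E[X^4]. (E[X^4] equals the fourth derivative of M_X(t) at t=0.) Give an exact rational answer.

M_X(t) = (1 - t)^(-2)
M′(t) = -2/(t^3 - 3*t^2 + 3*t - 1)
M′′(t) = 6/(t^4 - 4*t^3 + 6*t^2 - 4*t + 1)
M′′′(t) = -24/(t^5 - 5*t^4 + 10*t^3 - 10*t^2 + 5*t - 1)
M′′′′(t) = 120/(t^6 - 6*t^5 + 15*t^4 - 20*t^3 + 15*t^2 - 6*t + 1)

E[X^4] = M′′′′(0) = 120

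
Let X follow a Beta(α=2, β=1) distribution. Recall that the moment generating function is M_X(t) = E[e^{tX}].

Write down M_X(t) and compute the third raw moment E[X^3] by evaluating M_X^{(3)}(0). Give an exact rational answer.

M_X(t) = ₁F₁(2; 3; t)
M^(3)(t) = 2*₁F₁(5; 6; t)/5

E[X^3] = M^(3)(0) = 2/5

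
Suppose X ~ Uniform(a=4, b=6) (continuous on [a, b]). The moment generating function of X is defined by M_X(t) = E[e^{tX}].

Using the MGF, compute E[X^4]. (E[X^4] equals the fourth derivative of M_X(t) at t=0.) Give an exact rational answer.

E[X^4] = d^4M/dt^4 |_{t=0} = 3376/5

M_X(t) = (e^(6*t) - e^(4*t))/(2*t)
dM/dt = (6*t*e^(6*t) - 4*t*e^(4*t) - e^(6*t) + e^(4*t))/(2*t^2)
d^2M/dt^2 = (18*t^2*e^(6*t) - 8*t^2*e^(4*t) - 6*t*e^(6*t) + 4*t*e^(4*t) + e^(6*t) - e^(4*t))/t^3
d^3M/dt^3 = (108*t^3*e^(6*t) - 32*t^3*e^(4*t) - 54*t^2*e^(6*t) + 24*t^2*e^(4*t) + 18*t*e^(6*t) - 12*t*e^(4*t) - 3*e^(6*t) + 3*e^(4*t))/t^4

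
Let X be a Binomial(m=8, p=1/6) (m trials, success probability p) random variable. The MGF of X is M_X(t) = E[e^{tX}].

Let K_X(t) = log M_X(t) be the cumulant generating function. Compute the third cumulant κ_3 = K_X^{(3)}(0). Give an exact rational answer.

κ_3 = D^3[K](0) = 20/27

M_X(t) = (e^(t)/6 + 5/6)^8
K_X(t) = log M_X(t) = 8*log(e^(t)/6 + 5/6)
D^3[K](t) = (-40*e^(2*t) + 200*e^(t))/(e^(3*t) + 15*e^(2*t) + 75*e^(t) + 125)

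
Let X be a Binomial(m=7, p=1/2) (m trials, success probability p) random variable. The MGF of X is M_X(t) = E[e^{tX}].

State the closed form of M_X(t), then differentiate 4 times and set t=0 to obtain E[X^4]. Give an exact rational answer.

E[X^4] = M′′′′(0) = 287

M_X(t) = (e^(t)/2 + 1/2)^7
M′(t) = 7*e^(7*t)/128 + 21*e^(6*t)/64 + 105*e^(5*t)/128 + 35*e^(4*t)/32 + 105*e^(3*t)/128 + 21*e^(2*t)/64 + 7*e^(t)/128
M′′(t) = 49*e^(7*t)/128 + 63*e^(6*t)/32 + 525*e^(5*t)/128 + 35*e^(4*t)/8 + 315*e^(3*t)/128 + 21*e^(2*t)/32 + 7*e^(t)/128
M′′′(t) = 343*e^(7*t)/128 + 189*e^(6*t)/16 + 2625*e^(5*t)/128 + 35*e^(4*t)/2 + 945*e^(3*t)/128 + 21*e^(2*t)/16 + 7*e^(t)/128
M′′′′(t) = 2401*e^(7*t)/128 + 567*e^(6*t)/8 + 13125*e^(5*t)/128 + 70*e^(4*t) + 2835*e^(3*t)/128 + 21*e^(2*t)/8 + 7*e^(t)/128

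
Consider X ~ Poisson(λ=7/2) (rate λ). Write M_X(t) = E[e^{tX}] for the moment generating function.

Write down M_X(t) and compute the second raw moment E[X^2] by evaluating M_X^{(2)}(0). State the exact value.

M_X(t) = e^(7*e^(t)/2 - 7/2)
M′(t) = 7*e^(-7/2)*e^(t)*e^(7*e^(t)/2)/2
M′′(t) = (49*e^(2*t)*e^(7*e^(t)/2) + 14*e^(t)*e^(7*e^(t)/2))*e^(-7/2)/4

E[X^2] = M′′(0) = 63/4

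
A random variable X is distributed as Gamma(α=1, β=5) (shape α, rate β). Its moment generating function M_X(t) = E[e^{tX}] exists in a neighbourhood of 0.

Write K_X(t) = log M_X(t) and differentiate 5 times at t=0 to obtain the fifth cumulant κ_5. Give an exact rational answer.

κ_5 = d^5K/dt^5 |_{t=0} = 24/3125

M_X(t) = 5/(5 - t)
K_X(t) = log M_X(t) = -log(5 - t) + log(5)
dK/dt = -1/(t - 5)
d^2K/dt^2 = 1/(t^2 - 10*t + 25)
d^3K/dt^3 = -2/(t^3 - 15*t^2 + 75*t - 125)
d^4K/dt^4 = 6/(t^4 - 20*t^3 + 150*t^2 - 500*t + 625)
d^5K/dt^5 = -24/(t^5 - 25*t^4 + 250*t^3 - 1250*t^2 + 3125*t - 3125)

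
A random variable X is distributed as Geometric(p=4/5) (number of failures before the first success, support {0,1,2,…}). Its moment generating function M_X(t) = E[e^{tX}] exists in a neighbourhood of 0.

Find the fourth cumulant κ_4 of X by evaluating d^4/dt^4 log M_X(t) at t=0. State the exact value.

M_X(t) = 4/(5*(1 - e^(t)/5))
K_X(t) = log M_X(t) = -log(1 - e^(t)/5) - log(5) + 2*log(2)
K′(t) = -e^(t)/(e^(t) - 5)
K′′(t) = 5*e^(t)/(e^(2*t) - 10*e^(t) + 25)
K′′′(t) = (-5*e^(2*t) - 25*e^(t))/(e^(3*t) - 15*e^(2*t) + 75*e^(t) - 125)
K′′′′(t) = (5*e^(3*t) + 100*e^(2*t) + 125*e^(t))/(e^(4*t) - 20*e^(3*t) + 150*e^(2*t) - 500*e^(t) + 625)

κ_4 = K′′′′(0) = 115/128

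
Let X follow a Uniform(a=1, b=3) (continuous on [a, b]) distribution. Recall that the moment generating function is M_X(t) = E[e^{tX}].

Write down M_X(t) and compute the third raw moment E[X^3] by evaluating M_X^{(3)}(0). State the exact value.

E[X^3] = M^(3)(0) = 10

M_X(t) = (e^(3*t) - e^(t))/(2*t)
M^(3)(t) = (27*t^3*e^(3*t) - t^3*e^(t) - 27*t^2*e^(3*t) + 3*t^2*e^(t) + 18*t*e^(3*t) - 6*t*e^(t) - 6*e^(3*t) + 6*e^(t))/(2*t^4)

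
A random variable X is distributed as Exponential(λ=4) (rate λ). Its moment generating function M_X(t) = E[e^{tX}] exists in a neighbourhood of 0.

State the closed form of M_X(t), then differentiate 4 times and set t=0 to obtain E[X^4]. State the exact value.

M_X(t) = 4/(4 - t)
dM/dt = 4/(t^2 - 8*t + 16)
d^2M/dt^2 = -8/(t^3 - 12*t^2 + 48*t - 64)
d^3M/dt^3 = 24/(t^4 - 16*t^3 + 96*t^2 - 256*t + 256)
d^4M/dt^4 = -96/(t^5 - 20*t^4 + 160*t^3 - 640*t^2 + 1280*t - 1024)

E[X^4] = d^4M/dt^4 |_{t=0} = 3/32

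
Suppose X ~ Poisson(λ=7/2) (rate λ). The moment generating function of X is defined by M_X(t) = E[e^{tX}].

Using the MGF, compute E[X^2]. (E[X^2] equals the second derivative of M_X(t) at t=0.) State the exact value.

E[X^2] = d^2M/dt^2 |_{t=0} = 63/4

M_X(t) = e^(7*e^(t)/2 - 7/2)
dM/dt = 7*e^(-7/2)*e^(t)*e^(7*e^(t)/2)/2
d^2M/dt^2 = (49*e^(2*t)*e^(7*e^(t)/2) + 14*e^(t)*e^(7*e^(t)/2))*e^(-7/2)/4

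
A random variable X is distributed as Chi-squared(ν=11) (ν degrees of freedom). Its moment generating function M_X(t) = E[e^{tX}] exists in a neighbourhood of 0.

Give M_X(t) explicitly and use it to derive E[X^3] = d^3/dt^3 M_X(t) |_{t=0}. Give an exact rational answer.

E[X^3] = M′′′(0) = 2145

M_X(t) = (1 - 2*t)^(-11/2)
M′(t) = 11/(64*t^6*√(1 - 2*t) - 192*t^5*√(1 - 2*t) + 240*t^4*√(1 - 2*t) - 160*t^3*√(1 - 2*t) + 60*t^2*√(1 - 2*t) - 12*t*√(1 - 2*t) + √(1 - 2*t))
M′′(t) = -143/(128*t^7*√(1 - 2*t) - 448*t^6*√(1 - 2*t) + 672*t^5*√(1 - 2*t) - 560*t^4*√(1 - 2*t) + 280*t^3*√(1 - 2*t) - 84*t^2*√(1 - 2*t) + 14*t*√(1 - 2*t) - √(1 - 2*t))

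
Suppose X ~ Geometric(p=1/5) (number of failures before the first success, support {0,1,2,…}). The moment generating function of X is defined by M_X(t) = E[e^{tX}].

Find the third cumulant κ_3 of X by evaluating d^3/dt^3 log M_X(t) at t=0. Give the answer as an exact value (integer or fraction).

M_X(t) = 1/(5*(1 - 4*e^(t)/5))
K_X(t) = log M_X(t) = -log(1 - 4*e^(t)/5) - log(5)
K^(3)(t) = (-80*e^(2*t) - 100*e^(t))/(64*e^(3*t) - 240*e^(2*t) + 300*e^(t) - 125)

κ_3 = K^(3)(0) = 180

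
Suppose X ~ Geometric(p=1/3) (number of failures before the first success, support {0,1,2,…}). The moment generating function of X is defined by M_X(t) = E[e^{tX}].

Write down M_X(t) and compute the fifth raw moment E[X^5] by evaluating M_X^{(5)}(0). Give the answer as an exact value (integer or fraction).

E[X^5] = M^(5)(0) = 9002

M_X(t) = 1/(3*(1 - 2*e^(t)/3))
M^(5)(t) = (32*e^(5*t) + 1248*e^(4*t) + 4752*e^(3*t) + 2808*e^(2*t) + 162*e^(t))/(64*e^(6*t) - 576*e^(5*t) + 2160*e^(4*t) - 4320*e^(3*t) + 4860*e^(2*t) - 2916*e^(t) + 729)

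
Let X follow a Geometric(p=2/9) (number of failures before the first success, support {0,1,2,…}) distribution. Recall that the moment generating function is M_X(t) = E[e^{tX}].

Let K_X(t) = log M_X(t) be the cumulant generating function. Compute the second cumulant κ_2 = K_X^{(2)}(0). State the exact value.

M_X(t) = 2/(9*(1 - 7*e^(t)/9))
K_X(t) = log M_X(t) = -log(1 - 7*e^(t)/9) - 2*log(3) + log(2)
K′(t) = -7*e^(t)/(7*e^(t) - 9)
K′′(t) = 63*e^(t)/(49*e^(2*t) - 126*e^(t) + 81)

κ_2 = K′′(0) = 63/4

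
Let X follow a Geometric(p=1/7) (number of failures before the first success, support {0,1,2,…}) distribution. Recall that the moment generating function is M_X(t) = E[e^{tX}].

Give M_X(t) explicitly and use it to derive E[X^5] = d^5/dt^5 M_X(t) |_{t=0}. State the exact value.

M_X(t) = 1/(7*(1 - 6*e^(t)/7))

E[X^5] = M^(5)(0) = 1277646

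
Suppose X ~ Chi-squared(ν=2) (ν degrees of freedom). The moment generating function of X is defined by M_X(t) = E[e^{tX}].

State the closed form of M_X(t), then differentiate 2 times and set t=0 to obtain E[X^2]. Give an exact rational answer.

E[X^2] = M^(2)(0) = 8

M_X(t) = 1/(1 - 2*t)
M^(2)(t) = -8/(8*t^3 - 12*t^2 + 6*t - 1)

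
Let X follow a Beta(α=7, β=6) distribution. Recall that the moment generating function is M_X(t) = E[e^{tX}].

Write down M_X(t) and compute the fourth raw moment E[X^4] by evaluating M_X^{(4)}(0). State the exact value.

E[X^4] = M′′′′(0) = 3/26

M_X(t) = ₁F₁(7; 13; t)
M′(t) = 7*₁F₁(8; 14; t)/13
M′′(t) = 4*₁F₁(9; 15; t)/13
M′′′(t) = 12*₁F₁(10; 16; t)/65
M′′′′(t) = 3*₁F₁(11; 17; t)/26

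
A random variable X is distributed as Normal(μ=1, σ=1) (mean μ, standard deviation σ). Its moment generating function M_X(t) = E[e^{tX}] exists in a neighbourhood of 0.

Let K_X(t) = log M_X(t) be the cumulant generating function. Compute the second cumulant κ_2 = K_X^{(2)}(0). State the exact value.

M_X(t) = e^(t^2/2 + t)
K_X(t) = log M_X(t) = t^2/2 + t
dK/dt = t + 1
d^2K/dt^2 = 1

κ_2 = d^2K/dt^2 |_{t=0} = 1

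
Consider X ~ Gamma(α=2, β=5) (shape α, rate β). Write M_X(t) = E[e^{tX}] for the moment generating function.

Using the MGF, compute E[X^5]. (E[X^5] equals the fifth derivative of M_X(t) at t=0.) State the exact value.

E[X^5] = M′′′′′(0) = 144/625

M_X(t) = 25/(5 - t)^2
M′(t) = -50/(t^3 - 15*t^2 + 75*t - 125)
M′′(t) = 150/(t^4 - 20*t^3 + 150*t^2 - 500*t + 625)
M′′′(t) = -600/(t^5 - 25*t^4 + 250*t^3 - 1250*t^2 + 3125*t - 3125)
M′′′′(t) = 3000/(t^6 - 30*t^5 + 375*t^4 - 2500*t^3 + 9375*t^2 - 18750*t + 15625)
M′′′′′(t) = -18000/(t^7 - 35*t^6 + 525*t^5 - 4375*t^4 + 21875*t^3 - 65625*t^2 + 109375*t - 78125)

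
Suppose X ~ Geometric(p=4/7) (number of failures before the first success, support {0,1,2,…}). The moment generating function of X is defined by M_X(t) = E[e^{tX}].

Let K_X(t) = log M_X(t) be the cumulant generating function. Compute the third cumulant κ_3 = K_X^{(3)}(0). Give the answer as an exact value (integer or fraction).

M_X(t) = 4/(7*(1 - 3*e^(t)/7))
K_X(t) = log M_X(t) = -log(1 - 3*e^(t)/7) - log(7) + 2*log(2)
K^(3)(t) = (-63*e^(2*t) - 147*e^(t))/(27*e^(3*t) - 189*e^(2*t) + 441*e^(t) - 343)

κ_3 = K^(3)(0) = 105/32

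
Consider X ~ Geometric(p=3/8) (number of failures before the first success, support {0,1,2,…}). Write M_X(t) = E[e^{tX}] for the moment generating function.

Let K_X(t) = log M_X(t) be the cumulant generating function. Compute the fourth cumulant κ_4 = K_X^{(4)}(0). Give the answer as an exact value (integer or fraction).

M_X(t) = 3/(8*(1 - 5*e^(t)/8))
K_X(t) = log M_X(t) = -log(1 - 5*e^(t)/8) - 3*log(2) + log(3)
dK/dt = -5*e^(t)/(5*e^(t) - 8)
d^2K/dt^2 = 40*e^(t)/(25*e^(2*t) - 80*e^(t) + 64)
d^3K/dt^3 = (-200*e^(2*t) - 320*e^(t))/(125*e^(3*t) - 600*e^(2*t) + 960*e^(t) - 512)
d^4K/dt^4 = (1000*e^(3*t) + 6400*e^(2*t) + 2560*e^(t))/(625*e^(4*t) - 4000*e^(3*t) + 9600*e^(2*t) - 10240*e^(t) + 4096)

κ_4 = d^4K/dt^4 |_{t=0} = 3320/27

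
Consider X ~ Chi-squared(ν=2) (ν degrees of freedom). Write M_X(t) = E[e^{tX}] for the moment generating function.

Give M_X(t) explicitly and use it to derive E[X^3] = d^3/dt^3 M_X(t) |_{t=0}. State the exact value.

E[X^3] = M′′′(0) = 48

M_X(t) = 1/(1 - 2*t)
M′(t) = 2/(4*t^2 - 4*t + 1)
M′′(t) = -8/(8*t^3 - 12*t^2 + 6*t - 1)
M′′′(t) = 48/(16*t^4 - 32*t^3 + 24*t^2 - 8*t + 1)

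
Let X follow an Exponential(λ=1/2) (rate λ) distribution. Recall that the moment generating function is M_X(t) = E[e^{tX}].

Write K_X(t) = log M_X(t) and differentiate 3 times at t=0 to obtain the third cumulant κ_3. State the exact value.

κ_3 = K′′′(0) = 16

M_X(t) = 1/(2*(1/2 - t))
K_X(t) = log M_X(t) = -log(1/2 - t) - log(2)
K′(t) = -2/(2*t - 1)
K′′(t) = 4/(4*t^2 - 4*t + 1)
K′′′(t) = -16/(8*t^3 - 12*t^2 + 6*t - 1)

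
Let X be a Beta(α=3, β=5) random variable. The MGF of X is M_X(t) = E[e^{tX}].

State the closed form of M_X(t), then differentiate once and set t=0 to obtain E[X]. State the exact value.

E[X] = M′(0) = 3/8

M_X(t) = ₁F₁(3; 8; t)
M′(t) = 3*₁F₁(4; 9; t)/8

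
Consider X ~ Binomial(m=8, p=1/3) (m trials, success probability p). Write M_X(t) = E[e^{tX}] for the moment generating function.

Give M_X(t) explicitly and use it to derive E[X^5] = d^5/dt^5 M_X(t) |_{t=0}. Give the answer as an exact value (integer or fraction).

M_X(t) = (e^(t)/3 + 2/3)^8
M′(t) = 8*e^(8*t)/6561 + 112*e^(7*t)/6561 + 224*e^(6*t)/2187 + 2240*e^(5*t)/6561 + 4480*e^(4*t)/6561 + 1792*e^(3*t)/2187 + 3584*e^(2*t)/6561 + 1024*e^(t)/6561
M′′(t) = 64*e^(8*t)/6561 + 784*e^(7*t)/6561 + 448*e^(6*t)/729 + 11200*e^(5*t)/6561 + 17920*e^(4*t)/6561 + 1792*e^(3*t)/729 + 7168*e^(2*t)/6561 + 1024*e^(t)/6561
M′′′(t) = 512*e^(8*t)/6561 + 5488*e^(7*t)/6561 + 896*e^(6*t)/243 + 56000*e^(5*t)/6561 + 71680*e^(4*t)/6561 + 1792*e^(3*t)/243 + 14336*e^(2*t)/6561 + 1024*e^(t)/6561
M′′′′(t) = 4096*e^(8*t)/6561 + 38416*e^(7*t)/6561 + 1792*e^(6*t)/81 + 280000*e^(5*t)/6561 + 286720*e^(4*t)/6561 + 1792*e^(3*t)/81 + 28672*e^(2*t)/6561 + 1024*e^(t)/6561

E[X^5] = M′′′′′(0) = 52016/81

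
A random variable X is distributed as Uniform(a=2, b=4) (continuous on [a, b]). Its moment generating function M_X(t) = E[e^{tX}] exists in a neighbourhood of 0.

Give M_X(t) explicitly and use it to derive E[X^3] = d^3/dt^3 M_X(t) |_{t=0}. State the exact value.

M_X(t) = (e^(4*t) - e^(2*t))/(2*t)
dM/dt = (4*t*e^(4*t) - 2*t*e^(2*t) - e^(4*t) + e^(2*t))/(2*t^2)
d^2M/dt^2 = (8*t^2*e^(4*t) - 2*t^2*e^(2*t) - 4*t*e^(4*t) + 2*t*e^(2*t) + e^(4*t) - e^(2*t))/t^3
d^3M/dt^3 = (32*t^3*e^(4*t) - 4*t^3*e^(2*t) - 24*t^2*e^(4*t) + 6*t^2*e^(2*t) + 12*t*e^(4*t) - 6*t*e^(2*t) - 3*e^(4*t) + 3*e^(2*t))/t^4

E[X^3] = d^3M/dt^3 |_{t=0} = 30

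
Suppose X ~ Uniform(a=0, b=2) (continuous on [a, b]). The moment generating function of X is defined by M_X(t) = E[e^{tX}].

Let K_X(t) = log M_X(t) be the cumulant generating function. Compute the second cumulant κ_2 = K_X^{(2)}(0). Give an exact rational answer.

κ_2 = D^2[K](0) = 1/3

M_X(t) = (e^(2*t) - 1)/(2*t)
K_X(t) = log M_X(t) = -log(t) + log(e^(2*t) - 1) - log(2)
D^2[K](t) = (-4*t^2*e^(2*t) + e^(4*t) - 2*e^(2*t) + 1)/(t^2*e^(4*t) - 2*t^2*e^(2*t) + t^2)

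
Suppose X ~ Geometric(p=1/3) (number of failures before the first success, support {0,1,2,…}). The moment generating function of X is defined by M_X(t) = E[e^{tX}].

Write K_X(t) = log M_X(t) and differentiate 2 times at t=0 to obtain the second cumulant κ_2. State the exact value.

M_X(t) = 1/(3*(1 - 2*e^(t)/3))
K_X(t) = log M_X(t) = -log(1 - 2*e^(t)/3) - log(3)
K^(2)(t) = 6*e^(t)/(4*e^(2*t) - 12*e^(t) + 9)

κ_2 = K^(2)(0) = 6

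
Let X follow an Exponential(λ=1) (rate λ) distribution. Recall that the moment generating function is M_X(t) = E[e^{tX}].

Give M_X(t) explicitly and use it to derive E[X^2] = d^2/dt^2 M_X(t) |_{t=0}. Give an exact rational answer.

E[X^2] = M′′(0) = 2

M_X(t) = 1/(1 - t)
M′(t) = 1/(t^2 - 2*t + 1)
M′′(t) = -2/(t^3 - 3*t^2 + 3*t - 1)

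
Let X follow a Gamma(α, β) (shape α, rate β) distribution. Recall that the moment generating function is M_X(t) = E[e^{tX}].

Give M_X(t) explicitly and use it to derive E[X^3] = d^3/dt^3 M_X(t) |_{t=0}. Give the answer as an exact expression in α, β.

E[X^3] = M′′′(0) = α*(α^2 + 3*α + 2)/β^3

M_X(t) = (β/(β - t))^α
M′(t) = -α*β^α*(1/(β - t))^α/(-β + t)
M′′(t) = (α^2*β^α*(1/(β - t))^α + α*β^α*(1/(β - t))^α)/(β^2 - 2*β*t + t^2)
M′′′(t) = (-α^3*β^α*(1/(β - t))^α - 3*α^2*β^α*(1/(β - t))^α - 2*α*β^α*(1/(β - t))^α)/(-β^3 + 3*β^2*t - 3*β*t^2 + t^3)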